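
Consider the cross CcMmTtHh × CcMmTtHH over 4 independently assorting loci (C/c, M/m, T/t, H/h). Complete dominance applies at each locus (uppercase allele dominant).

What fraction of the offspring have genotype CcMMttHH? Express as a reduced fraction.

CcMmTtHh gametes: CMTH×1, CMTh×1, CMtH×1, CMth×1, CmTH×1, CmTh×1, CmtH×1, Cmth×1, cMTH×1, cMTh×1, cMtH×1, cMth×1, cmTH×1, cmTh×1, cmtH×1, cmth×1
CcMmTtHH gametes: CMTH×2, CMtH×2, CmTH×2, CmtH×2, cMTH×2, cMtH×2, cmTH×2, cmtH×2
CcMmTtHh×CcMmTtHH grid (16·16=256): CCMMTTHH=2 CCMMTTHh=2 CCMMTtHH=4 CCMMTtHh=4 CCMMttHH=2 CCMMttHh=2 CCMmTTHH=4 CCMmTTHh=4 CCMmTtHH=8 CCMmTtHh=8 CCMmttHH=4 CCMmttHh=4 CCmmTTHH=2 CCmmTTHh=2 CCmmTtHH=4 CCmmTtHh=4 CCmmttHH=2 CCmmttHh=2 CcMMTTHH=4 CcMMTTHh=4 CcMMTtHH=8 CcMMTtHh=8 CcMMttHH=4 CcMMttHh=4 CcMmTTHH=8 CcMmTTHh=8 CcMmTtHH=16 CcMmTtHh=16 CcMmttHH=8 CcMmttHh=8 CcmmTTHH=4 CcmmTTHh=4 CcmmTtHH=8 CcmmTtHh=8 CcmmttHH=4 CcmmttHh=4 ccMMTTHH=2 ccMMTTHh=2 ccMMTtHH=4 ccMMTtHh=4 ccMMttHH=2 ccMMttHh=2 ccMmTTHH=4 ccMmTTHh=4 ccMmTtHH=8 ccMmTtHh=8 ccMmttHH=4 ccMmttHh=4 ccmmTTHH=2 ccmmTTHh=2 ccmmTtHH=4 ccmmTtHh=4 ccmmttHH=2 ccmmttHh=2
CcMMttHH hits 4/256; gcd=4; 4÷4/256÷4 = 1/64

P(CcMMttHH) = 1/64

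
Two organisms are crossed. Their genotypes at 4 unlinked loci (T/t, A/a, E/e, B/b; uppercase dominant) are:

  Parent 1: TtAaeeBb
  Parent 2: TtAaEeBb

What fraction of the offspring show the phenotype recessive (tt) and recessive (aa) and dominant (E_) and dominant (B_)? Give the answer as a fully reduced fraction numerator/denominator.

P(tt aa E_ B_) = 3/128

TtAaeeBb gametes: TAeB×2, TAeb×2, TaeB×2, Taeb×2, tAeB×2, tAeb×2, taeB×2, taeb×2
TtAaEeBb gametes: TAEB×1, TAEb×1, TAeB×1, TAeb×1, TaEB×1, TaEb×1, TaeB×1, Taeb×1, tAEB×1, tAEb×1, tAeB×1, tAeb×1, taEB×1, taEb×1, taeB×1, taeb×1
TtAaeeBb×TtAaEeBb grid (16·16=256): TTAAEeBB=2 TTAAEeBb=4 TTAAEebb=2 TTAAeeBB=2 TTAAeeBb=4 TTAAeebb=2 TTAaEeBB=4 TTAaEeBb=8 TTAaEebb=4 TTAaeeBB=4 TTAaeeBb=8 TTAaeebb=4 TTaaEeBB=2 TTaaEeBb=4 TTaaEebb=2 TTaaeeBB=2 TTaaeeBb=4 TTaaeebb=2 TtAAEeBB=4 TtAAEeBb=8 TtAAEebb=4 TtAAeeBB=4 TtAAeeBb=8 TtAAeebb=4 TtAaEeBB=8 TtAaEeBb=16 TtAaEebb=8 TtAaeeBB=8 TtAaeeBb=16 TtAaeebb=8 TtaaEeBB=4 TtaaEeBb=8 TtaaEebb=4 TtaaeeBB=4 TtaaeeBb=8 Ttaaeebb=4 ttAAEeBB=2 ttAAEeBb=4 ttAAEebb=2 ttAAeeBB=2 ttAAeeBb=4 ttAAeebb=2 ttAaEeBB=4 ttAaEeBb=8 ttAaEebb=4 ttAaeeBB=4 ttAaeeBb=8 ttAaeebb=4 ttaaEeBB=2 ttaaEeBb=4 ttaaEebb=2 ttaaeeBB=2 ttaaeeBb=4 ttaaeebb=2
tt aa E_ B_ hits 6/256; gcd=2; 6÷2/256÷2 = 3/128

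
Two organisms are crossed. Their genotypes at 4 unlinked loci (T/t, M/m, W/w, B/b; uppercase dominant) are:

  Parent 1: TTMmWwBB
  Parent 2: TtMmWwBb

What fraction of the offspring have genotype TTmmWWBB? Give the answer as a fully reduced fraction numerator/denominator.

TTMmWwBB gametes: TMWB×4, TMwB×4, TmWB×4, TmwB×4
TtMmWwBb gametes: TMWB×1, TMWb×1, TMwB×1, TMwb×1, TmWB×1, TmWb×1, TmwB×1, Tmwb×1, tMWB×1, tMWb×1, tMwB×1, tMwb×1, tmWB×1, tmWb×1, tmwB×1, tmwb×1
TTMmWwBB×TtMmWwBb grid (16·16=256): TTMMWWBB=4 TTMMWWBb=4 TTMMWwBB=8 TTMMWwBb=8 TTMMwwBB=4 TTMMwwBb=4 TTMmWWBB=8 TTMmWWBb=8 TTMmWwBB=16 TTMmWwBb=16 TTMmwwBB=8 TTMmwwBb=8 TTmmWWBB=4 TTmmWWBb=4 TTmmWwBB=8 TTmmWwBb=8 TTmmwwBB=4 TTmmwwBb=4 TtMMWWBB=4 TtMMWWBb=4 TtMMWwBB=8 TtMMWwBb=8 TtMMwwBB=4 TtMMwwBb=4 TtMmWWBB=8 TtMmWWBb=8 TtMmWwBB=16 TtMmWwBb=16 TtMmwwBB=8 TtMmwwBb=8 TtmmWWBB=4 TtmmWWBb=4 TtmmWwBB=8 TtmmWwBb=8 TtmmwwBB=4 TtmmwwBb=4
TTmmWWBB hits 4/256; gcd=4; 4÷4/256÷4 = 1/64

P(TTmmWWBB) = 1/64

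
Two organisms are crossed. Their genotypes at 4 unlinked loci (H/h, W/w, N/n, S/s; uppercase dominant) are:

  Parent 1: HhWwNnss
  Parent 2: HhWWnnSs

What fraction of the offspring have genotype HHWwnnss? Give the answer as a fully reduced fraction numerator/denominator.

P(HHWwnnss) = 1/32

HhWwNnss gametes: HWNs×2, HWns×2, HwNs×2, Hwns×2, hWNs×2, hWns×2, hwNs×2, hwns×2
HhWWnnSs gametes: HWnS×4, HWns×4, hWnS×4, hWns×4
HhWwNnss×HhWWnnSs grid (16·16=256): HHWWNnSs=8 HHWWNnss=8 HHWWnnSs=8 HHWWnnss=8 HHWwNnSs=8 HHWwNnss=8 HHWwnnSs=8 HHWwnnss=8 HhWWNnSs=16 HhWWNnss=16 HhWWnnSs=16 HhWWnnss=16 HhWwNnSs=16 HhWwNnss=16 HhWwnnSs=16 HhWwnnss=16 hhWWNnSs=8 hhWWNnss=8 hhWWnnSs=8 hhWWnnss=8 hhWwNnSs=8 hhWwNnss=8 hhWwnnSs=8 hhWwnnss=8
HHWwnnss hits 8/256; gcd=8; 8÷8/256÷8 = 1/32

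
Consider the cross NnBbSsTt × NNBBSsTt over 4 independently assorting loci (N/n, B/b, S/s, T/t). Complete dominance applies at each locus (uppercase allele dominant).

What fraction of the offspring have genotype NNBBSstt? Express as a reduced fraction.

P(NNBBSstt) = 1/32

NnBbSsTt gametes: NBST×1, NBSt×1, NBsT×1, NBst×1, NbST×1, NbSt×1, NbsT×1, Nbst×1, nBST×1, nBSt×1, nBsT×1, nBst×1, nbST×1, nbSt×1, nbsT×1, nbst×1
NNBBSsTt gametes: NBST×4, NBSt×4, NBsT×4, NBst×4
NnBbSsTt×NNBBSsTt grid (16·16=256): NNBBSSTT=4 NNBBSSTt=8 NNBBSStt=4 NNBBSsTT=8 NNBBSsTt=16 NNBBSstt=8 NNBBssTT=4 NNBBssTt=8 NNBBsstt=4 NNBbSSTT=4 NNBbSSTt=8 NNBbSStt=4 NNBbSsTT=8 NNBbSsTt=16 NNBbSstt=8 NNBbssTT=4 NNBbssTt=8 NNBbsstt=4 NnBBSSTT=4 NnBBSSTt=8 NnBBSStt=4 NnBBSsTT=8 NnBBSsTt=16 NnBBSstt=8 NnBBssTT=4 NnBBssTt=8 NnBBsstt=4 NnBbSSTT=4 NnBbSSTt=8 NnBbSStt=4 NnBbSsTT=8 NnBbSsTt=16 NnBbSstt=8 NnBbssTT=4 NnBbssTt=8 NnBbsstt=4
NNBBSstt hits 8/256; gcd=8; 8÷8/256÷8 = 1/32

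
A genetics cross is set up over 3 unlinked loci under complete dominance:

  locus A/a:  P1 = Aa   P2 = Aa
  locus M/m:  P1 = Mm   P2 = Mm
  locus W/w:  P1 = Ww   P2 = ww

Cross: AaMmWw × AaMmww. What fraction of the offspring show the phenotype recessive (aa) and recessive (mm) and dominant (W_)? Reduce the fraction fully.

P(aa mm W_) = 1/32

AaMmWw gametes: AMW×1, AMw×1, AmW×1, Amw×1, aMW×1, aMw×1, amW×1, amw×1
AaMmww gametes: AMw×2, Amw×2, aMw×2, amw×2
AaMmWw×AaMmww grid (8·8=64): AAMMWw=2 AAMMww=2 AAMmWw=4 AAMmww=4 AAmmWw=2 AAmmww=2 AaMMWw=4 AaMMww=4 AaMmWw=8 AaMmww=8 AammWw=4 Aammww=4 aaMMWw=2 aaMMww=2 aaMmWw=4 aaMmww=4 aammWw=2 aammww=2
aa mm W_ hits 2/64; gcd=2; 2÷2/64÷2 = 1/32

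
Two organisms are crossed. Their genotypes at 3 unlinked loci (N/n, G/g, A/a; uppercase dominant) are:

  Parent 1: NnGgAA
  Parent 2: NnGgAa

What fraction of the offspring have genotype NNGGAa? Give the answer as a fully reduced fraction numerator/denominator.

NnGgAA gametes: NGA×2, NgA×2, nGA×2, ngA×2
NnGgAa gametes: NGA×1, NGa×1, NgA×1, Nga×1, nGA×1, nGa×1, ngA×1, nga×1
NnGgAA×NnGgAa grid (8·8=64): NNGGAA=2 NNGGAa=2 NNGgAA=4 NNGgAa=4 NNggAA=2 NNggAa=2 NnGGAA=4 NnGGAa=4 NnGgAA=8 NnGgAa=8 NnggAA=4 NnggAa=4 nnGGAA=2 nnGGAa=2 nnGgAA=4 nnGgAa=4 nnggAA=2 nnggAa=2
NNGGAa hits 2/64; gcd=2; 2÷2/64÷2 = 1/32

P(NNGGAa) = 1/32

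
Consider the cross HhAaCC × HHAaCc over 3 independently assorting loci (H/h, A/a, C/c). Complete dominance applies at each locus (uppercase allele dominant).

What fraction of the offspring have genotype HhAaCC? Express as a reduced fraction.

HhAaCC gametes: HAC×2, HaC×2, hAC×2, haC×2
HHAaCc gametes: HAC×2, HAc×2, HaC×2, Hac×2
HhAaCC×HHAaCc grid (8·8=64): HHAACC=4 HHAACc=4 HHAaCC=8 HHAaCc=8 HHaaCC=4 HHaaCc=4 HhAACC=4 HhAACc=4 HhAaCC=8 HhAaCc=8 HhaaCC=4 HhaaCc=4
HhAaCC hits 8/64; gcd=8; 8÷8/64÷8 = 1/8

P(HhAaCC) = 1/8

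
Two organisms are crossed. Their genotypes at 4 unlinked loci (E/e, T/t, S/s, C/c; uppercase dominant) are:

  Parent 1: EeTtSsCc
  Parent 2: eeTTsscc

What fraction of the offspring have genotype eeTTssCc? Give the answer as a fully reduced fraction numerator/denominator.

EeTtSsCc gametes: ETSC×1, ETSc×1, ETsC×1, ETsc×1, EtSC×1, EtSc×1, EtsC×1, Etsc×1, eTSC×1, eTSc×1, eTsC×1, eTsc×1, etSC×1, etSc×1, etsC×1, etsc×1
eeTTsscc gametes: eTsc×16
EeTtSsCc×eeTTsscc grid (16·16=256): EeTTSsCc=16 EeTTSscc=16 EeTTssCc=16 EeTTsscc=16 EeTtSsCc=16 EeTtSscc=16 EeTtssCc=16 EeTtsscc=16 eeTTSsCc=16 eeTTSscc=16 eeTTssCc=16 eeTTsscc=16 eeTtSsCc=16 eeTtSscc=16 eeTtssCc=16 eeTtsscc=16
eeTTssCc hits 16/256; gcd=16; 16÷16/256÷16 = 1/16

P(eeTTssCc) = 1/16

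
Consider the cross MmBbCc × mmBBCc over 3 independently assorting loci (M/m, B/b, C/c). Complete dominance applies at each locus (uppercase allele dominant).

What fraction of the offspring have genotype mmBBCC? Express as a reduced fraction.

MmBbCc gametes: MBC×1, MBc×1, MbC×1, Mbc×1, mBC×1, mBc×1, mbC×1, mbc×1
mmBBCc gametes: mBC×4, mBc×4
MmBbCc×mmBBCc grid (8·8=64): MmBBCC=4 MmBBCc=8 MmBBcc=4 MmBbCC=4 MmBbCc=8 MmBbcc=4 mmBBCC=4 mmBBCc=8 mmBBcc=4 mmBbCC=4 mmBbCc=8 mmBbcc=4
mmBBCC hits 4/64; gcd=4; 4÷4/64÷4 = 1/16

P(mmBBCC) = 1/16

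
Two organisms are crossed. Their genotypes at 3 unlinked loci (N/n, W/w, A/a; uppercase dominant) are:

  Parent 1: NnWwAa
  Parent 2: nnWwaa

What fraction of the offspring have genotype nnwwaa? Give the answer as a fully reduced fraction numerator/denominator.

P(nnwwaa) = 1/16

NnWwAa gametes: NWA×1, NWa×1, NwA×1, Nwa×1, nWA×1, nWa×1, nwA×1, nwa×1
nnWwaa gametes: nWa×4, nwa×4
NnWwAa×nnWwaa grid (8·8=64): NnWWAa=4 NnWWaa=4 NnWwAa=8 NnWwaa=8 NnwwAa=4 Nnwwaa=4 nnWWAa=4 nnWWaa=4 nnWwAa=8 nnWwaa=8 nnwwAa=4 nnwwaa=4
nnwwaa hits 4/64; gcd=4; 4÷4/64÷4 = 1/16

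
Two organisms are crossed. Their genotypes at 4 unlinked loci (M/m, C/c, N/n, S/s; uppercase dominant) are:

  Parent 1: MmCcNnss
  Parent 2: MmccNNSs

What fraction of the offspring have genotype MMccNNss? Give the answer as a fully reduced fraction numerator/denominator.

MmCcNnss gametes: MCNs×2, MCns×2, McNs×2, Mcns×2, mCNs×2, mCns×2, mcNs×2, mcns×2
MmccNNSs gametes: McNS×4, McNs×4, mcNS×4, mcNs×4
MmCcNnss×MmccNNSs grid (16·16=256): MMCcNNSs=8 MMCcNNss=8 MMCcNnSs=8 MMCcNnss=8 MMccNNSs=8 MMccNNss=8 MMccNnSs=8 MMccNnss=8 MmCcNNSs=16 MmCcNNss=16 MmCcNnSs=16 MmCcNnss=16 MmccNNSs=16 MmccNNss=16 MmccNnSs=16 MmccNnss=16 mmCcNNSs=8 mmCcNNss=8 mmCcNnSs=8 mmCcNnss=8 mmccNNSs=8 mmccNNss=8 mmccNnSs=8 mmccNnss=8
MMccNNss hits 8/256; gcd=8; 8÷8/256÷8 = 1/32

P(MMccNNss) = 1/32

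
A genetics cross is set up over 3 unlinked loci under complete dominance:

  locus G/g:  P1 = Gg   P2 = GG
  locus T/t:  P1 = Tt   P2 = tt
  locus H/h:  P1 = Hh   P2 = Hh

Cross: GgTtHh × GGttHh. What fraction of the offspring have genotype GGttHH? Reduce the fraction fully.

P(GGttHH) = 1/16

GgTtHh gametes: GTH×1, GTh×1, GtH×1, Gth×1, gTH×1, gTh×1, gtH×1, gth×1
GGttHh gametes: GtH×4, Gth×4
GgTtHh×GGttHh grid (8·8=64): GGTtHH=4 GGTtHh=8 GGTthh=4 GGttHH=4 GGttHh=8 GGtthh=4 GgTtHH=4 GgTtHh=8 GgTthh=4 GgttHH=4 GgttHh=8 Ggtthh=4
GGttHH hits 4/64; gcd=4; 4÷4/64÷4 = 1/16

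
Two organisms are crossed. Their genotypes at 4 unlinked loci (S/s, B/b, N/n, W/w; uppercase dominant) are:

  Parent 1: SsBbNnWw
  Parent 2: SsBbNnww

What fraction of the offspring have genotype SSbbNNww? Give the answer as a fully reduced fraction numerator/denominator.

SsBbNnWw gametes: SBNW×1, SBNw×1, SBnW×1, SBnw×1, SbNW×1, SbNw×1, SbnW×1, Sbnw×1, sBNW×1, sBNw×1, sBnW×1, sBnw×1, sbNW×1, sbNw×1, sbnW×1, sbnw×1
SsBbNnww gametes: SBNw×2, SBnw×2, SbNw×2, Sbnw×2, sBNw×2, sBnw×2, sbNw×2, sbnw×2
SsBbNnWw×SsBbNnww grid (16·16=256): SSBBNNWw=2 SSBBNNww=2 SSBBNnWw=4 SSBBNnww=4 SSBBnnWw=2 SSBBnnww=2 SSBbNNWw=4 SSBbNNww=4 SSBbNnWw=8 SSBbNnww=8 SSBbnnWw=4 SSBbnnww=4 SSbbNNWw=2 SSbbNNww=2 SSbbNnWw=4 SSbbNnww=4 SSbbnnWw=2 SSbbnnww=2 SsBBNNWw=4 SsBBNNww=4 SsBBNnWw=8 SsBBNnww=8 SsBBnnWw=4 SsBBnnww=4 SsBbNNWw=8 SsBbNNww=8 SsBbNnWw=16 SsBbNnww=16 SsBbnnWw=8 SsBbnnww=8 SsbbNNWw=4 SsbbNNww=4 SsbbNnWw=8 SsbbNnww=8 SsbbnnWw=4 Ssbbnnww=4 ssBBNNWw=2 ssBBNNww=2 ssBBNnWw=4 ssBBNnww=4 ssBBnnWw=2 ssBBnnww=2 ssBbNNWw=4 ssBbNNww=4 ssBbNnWw=8 ssBbNnww=8 ssBbnnWw=4 ssBbnnww=4 ssbbNNWw=2 ssbbNNww=2 ssbbNnWw=4 ssbbNnww=4 ssbbnnWw=2 ssbbnnww=2
SSbbNNww hits 2/256; gcd=2; 2÷2/256÷2 = 1/128

P(SSbbNNww) = 1/128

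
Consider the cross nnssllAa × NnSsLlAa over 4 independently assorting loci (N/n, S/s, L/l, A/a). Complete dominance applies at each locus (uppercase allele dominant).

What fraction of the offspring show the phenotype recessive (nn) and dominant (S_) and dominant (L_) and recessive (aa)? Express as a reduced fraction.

nnssllAa gametes: nslA×8, nsla×8
NnSsLlAa gametes: NSLA×1, NSLa×1, NSlA×1, NSla×1, NsLA×1, NsLa×1, NslA×1, Nsla×1, nSLA×1, nSLa×1, nSlA×1, nSla×1, nsLA×1, nsLa×1, nslA×1, nsla×1
nnssllAa×NnSsLlAa grid (16·16=256): NnSsLlAA=8 NnSsLlAa=16 NnSsLlaa=8 NnSsllAA=8 NnSsllAa=16 NnSsllaa=8 NnssLlAA=8 NnssLlAa=16 NnssLlaa=8 NnssllAA=8 NnssllAa=16 Nnssllaa=8 nnSsLlAA=8 nnSsLlAa=16 nnSsLlaa=8 nnSsllAA=8 nnSsllAa=16 nnSsllaa=8 nnssLlAA=8 nnssLlAa=16 nnssLlaa=8 nnssllAA=8 nnssllAa=16 nnssllaa=8
nn S_ L_ aa hits 8/256; gcd=8; 8÷8/256÷8 = 1/32

P(nn S_ L_ aa) = 1/32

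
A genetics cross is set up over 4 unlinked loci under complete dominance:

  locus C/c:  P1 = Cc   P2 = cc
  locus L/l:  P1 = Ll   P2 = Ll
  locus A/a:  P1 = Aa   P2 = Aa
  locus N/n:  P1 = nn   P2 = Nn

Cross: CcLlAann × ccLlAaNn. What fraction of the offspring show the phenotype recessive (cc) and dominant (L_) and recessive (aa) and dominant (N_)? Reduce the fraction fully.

CcLlAann gametes: CLAn×2, CLan×2, ClAn×2, Clan×2, cLAn×2, cLan×2, clAn×2, clan×2
ccLlAaNn gametes: cLAN×2, cLAn×2, cLaN×2, cLan×2, clAN×2, clAn×2, claN×2, clan×2
CcLlAann×ccLlAaNn grid (16·16=256): CcLLAANn=4 CcLLAAnn=4 CcLLAaNn=8 CcLLAann=8 CcLLaaNn=4 CcLLaann=4 CcLlAANn=8 CcLlAAnn=8 CcLlAaNn=16 CcLlAann=16 CcLlaaNn=8 CcLlaann=8 CcllAANn=4 CcllAAnn=4 CcllAaNn=8 CcllAann=8 CcllaaNn=4 Ccllaann=4 ccLLAANn=4 ccLLAAnn=4 ccLLAaNn=8 ccLLAann=8 ccLLaaNn=4 ccLLaann=4 ccLlAANn=8 ccLlAAnn=8 ccLlAaNn=16 ccLlAann=16 ccLlaaNn=8 ccLlaann=8 ccllAANn=4 ccllAAnn=4 ccllAaNn=8 ccllAann=8 ccllaaNn=4 ccllaann=4
cc L_ aa N_ hits 12/256; gcd=4; 12÷4/256÷4 = 3/64

P(cc L_ aa N_) = 3/64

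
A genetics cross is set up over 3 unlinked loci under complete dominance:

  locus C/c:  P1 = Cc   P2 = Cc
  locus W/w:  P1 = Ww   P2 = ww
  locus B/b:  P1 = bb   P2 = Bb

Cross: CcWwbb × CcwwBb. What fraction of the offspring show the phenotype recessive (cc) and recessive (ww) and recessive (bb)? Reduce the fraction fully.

P(cc ww bb) = 1/16

CcWwbb gametes: CWb×2, Cwb×2, cWb×2, cwb×2
CcwwBb gametes: CwB×2, Cwb×2, cwB×2, cwb×2
CcWwbb×CcwwBb grid (8·8=64): CCWwBb=4 CCWwbb=4 CCwwBb=4 CCwwbb=4 CcWwBb=8 CcWwbb=8 CcwwBb=8 Ccwwbb=8 ccWwBb=4 ccWwbb=4 ccwwBb=4 ccwwbb=4
cc ww bb hits 4/64; gcd=4; 4÷4/64÷4 = 1/16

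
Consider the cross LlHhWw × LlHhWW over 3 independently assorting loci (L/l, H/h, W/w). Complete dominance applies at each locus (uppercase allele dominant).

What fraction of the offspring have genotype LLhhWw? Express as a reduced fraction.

P(LLhhWw) = 1/32

LlHhWw gametes: LHW×1, LHw×1, LhW×1, Lhw×1, lHW×1, lHw×1, lhW×1, lhw×1
LlHhWW gametes: LHW×2, LhW×2, lHW×2, lhW×2
LlHhWw×LlHhWW grid (8·8=64): LLHHWW=2 LLHHWw=2 LLHhWW=4 LLHhWw=4 LLhhWW=2 LLhhWw=2 LlHHWW=4 LlHHWw=4 LlHhWW=8 LlHhWw=8 LlhhWW=4 LlhhWw=4 llHHWW=2 llHHWw=2 llHhWW=4 llHhWw=4 llhhWW=2 llhhWw=2
LLhhWw hits 2/64; gcd=2; 2÷2/64÷2 = 1/32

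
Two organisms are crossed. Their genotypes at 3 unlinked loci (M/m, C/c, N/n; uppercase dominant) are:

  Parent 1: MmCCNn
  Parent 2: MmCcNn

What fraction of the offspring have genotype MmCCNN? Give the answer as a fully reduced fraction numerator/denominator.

P(MmCCNN) = 1/16

MmCCNn gametes: MCN×2, MCn×2, mCN×2, mCn×2
MmCcNn gametes: MCN×1, MCn×1, McN×1, Mcn×1, mCN×1, mCn×1, mcN×1, mcn×1
MmCCNn×MmCcNn grid (8·8=64): MMCCNN=2 MMCCNn=4 MMCCnn=2 MMCcNN=2 MMCcNn=4 MMCcnn=2 MmCCNN=4 MmCCNn=8 MmCCnn=4 MmCcNN=4 MmCcNn=8 MmCcnn=4 mmCCNN=2 mmCCNn=4 mmCCnn=2 mmCcNN=2 mmCcNn=4 mmCcnn=2
MmCCNN hits 4/64; gcd=4; 4÷4/64÷4 = 1/16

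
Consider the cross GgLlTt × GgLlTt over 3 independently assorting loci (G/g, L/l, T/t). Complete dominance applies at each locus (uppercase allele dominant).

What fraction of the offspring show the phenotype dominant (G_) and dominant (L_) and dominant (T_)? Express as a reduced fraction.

P(G_ L_ T_) = 27/64

GgLlTt gametes: GLT×1, GLt×1, GlT×1, Glt×1, gLT×1, gLt×1, glT×1, glt×1
GgLlTt gametes: GLT×1, GLt×1, GlT×1, Glt×1, gLT×1, gLt×1, glT×1, glt×1
GgLlTt×GgLlTt grid (8·8=64): GGLLTT=1 GGLLTt=2 GGLLtt=1 GGLlTT=2 GGLlTt=4 GGLltt=2 GGllTT=1 GGllTt=2 GGlltt=1 GgLLTT=2 GgLLTt=4 GgLLtt=2 GgLlTT=4 GgLlTt=8 GgLltt=4 GgllTT=2 GgllTt=4 Gglltt=2 ggLLTT=1 ggLLTt=2 ggLLtt=1 ggLlTT=2 ggLlTt=4 ggLltt=2 ggllTT=1 ggllTt=2 gglltt=1
G_ L_ T_ hits 27/64; gcd=1; 27÷1/64÷1 = 27/64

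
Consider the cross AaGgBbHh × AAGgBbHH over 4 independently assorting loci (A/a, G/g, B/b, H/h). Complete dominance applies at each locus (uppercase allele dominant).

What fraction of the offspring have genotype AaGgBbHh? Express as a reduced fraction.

AaGgBbHh gametes: AGBH×1, AGBh×1, AGbH×1, AGbh×1, AgBH×1, AgBh×1, AgbH×1, Agbh×1, aGBH×1, aGBh×1, aGbH×1, aGbh×1, agBH×1, agBh×1, agbH×1, agbh×1
AAGgBbHH gametes: AGBH×4, AGbH×4, AgBH×4, AgbH×4
AaGgBbHh×AAGgBbHH grid (16·16=256): AAGGBBHH=4 AAGGBBHh=4 AAGGBbHH=8 AAGGBbHh=8 AAGGbbHH=4 AAGGbbHh=4 AAGgBBHH=8 AAGgBBHh=8 AAGgBbHH=16 AAGgBbHh=16 AAGgbbHH=8 AAGgbbHh=8 AAggBBHH=4 AAggBBHh=4 AAggBbHH=8 AAggBbHh=8 AAggbbHH=4 AAggbbHh=4 AaGGBBHH=4 AaGGBBHh=4 AaGGBbHH=8 AaGGBbHh=8 AaGGbbHH=4 AaGGbbHh=4 AaGgBBHH=8 AaGgBBHh=8 AaGgBbHH=16 AaGgBbHh=16 AaGgbbHH=8 AaGgbbHh=8 AaggBBHH=4 AaggBBHh=4 AaggBbHH=8 AaggBbHh=8 AaggbbHH=4 AaggbbHh=4
AaGgBbHh hits 16/256; gcd=16; 16÷16/256÷16 = 1/16

P(AaGgBbHh) = 1/16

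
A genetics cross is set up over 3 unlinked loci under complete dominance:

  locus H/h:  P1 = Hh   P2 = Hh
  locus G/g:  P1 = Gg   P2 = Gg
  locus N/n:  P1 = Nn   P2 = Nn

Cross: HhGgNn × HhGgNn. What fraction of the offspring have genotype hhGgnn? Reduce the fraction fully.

P(hhGgnn) = 1/32

HhGgNn gametes: HGN×1, HGn×1, HgN×1, Hgn×1, hGN×1, hGn×1, hgN×1, hgn×1
HhGgNn gametes: HGN×1, HGn×1, HgN×1, Hgn×1, hGN×1, hGn×1, hgN×1, hgn×1
HhGgNn×HhGgNn grid (8·8=64): HHGGNN=1 HHGGNn=2 HHGGnn=1 HHGgNN=2 HHGgNn=4 HHGgnn=2 HHggNN=1 HHggNn=2 HHggnn=1 HhGGNN=2 HhGGNn=4 HhGGnn=2 HhGgNN=4 HhGgNn=8 HhGgnn=4 HhggNN=2 HhggNn=4 Hhggnn=2 hhGGNN=1 hhGGNn=2 hhGGnn=1 hhGgNN=2 hhGgNn=4 hhGgnn=2 hhggNN=1 hhggNn=2 hhggnn=1
hhGgnn hits 2/64; gcd=2; 2÷2/64÷2 = 1/32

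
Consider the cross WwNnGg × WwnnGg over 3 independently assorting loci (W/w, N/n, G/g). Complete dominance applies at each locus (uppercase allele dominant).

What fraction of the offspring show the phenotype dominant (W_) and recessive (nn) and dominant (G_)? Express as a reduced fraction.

WwNnGg gametes: WNG×1, WNg×1, WnG×1, Wng×1, wNG×1, wNg×1, wnG×1, wng×1
WwnnGg gametes: WnG×2, Wng×2, wnG×2, wng×2
WwNnGg×WwnnGg grid (8·8=64): WWNnGG=2 WWNnGg=4 WWNngg=2 WWnnGG=2 WWnnGg=4 WWnngg=2 WwNnGG=4 WwNnGg=8 WwNngg=4 WwnnGG=4 WwnnGg=8 Wwnngg=4 wwNnGG=2 wwNnGg=4 wwNngg=2 wwnnGG=2 wwnnGg=4 wwnngg=2
W_ nn G_ hits 18/64; gcd=2; 18÷2/64÷2 = 9/32

P(W_ nn G_) = 9/32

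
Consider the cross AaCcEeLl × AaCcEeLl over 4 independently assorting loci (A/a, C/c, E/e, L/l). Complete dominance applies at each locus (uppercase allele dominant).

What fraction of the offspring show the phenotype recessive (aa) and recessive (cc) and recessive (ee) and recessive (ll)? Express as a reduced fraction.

P(aa cc ee ll) = 1/256

AaCcEeLl gametes: ACEL×1, ACEl×1, ACeL×1, ACel×1, AcEL×1, AcEl×1, AceL×1, Acel×1, aCEL×1, aCEl×1, aCeL×1, aCel×1, acEL×1, acEl×1, aceL×1, acel×1
AaCcEeLl gametes: ACEL×1, ACEl×1, ACeL×1, ACel×1, AcEL×1, AcEl×1, AceL×1, Acel×1, aCEL×1, aCEl×1, aCeL×1, aCel×1, acEL×1, acEl×1, aceL×1, acel×1
AaCcEeLl×AaCcEeLl grid (16·16=256): AACCEELL=1 AACCEELl=2 AACCEEll=1 AACCEeLL=2 AACCEeLl=4 AACCEell=2 AACCeeLL=1 AACCeeLl=2 AACCeell=1 AACcEELL=2 AACcEELl=4 AACcEEll=2 AACcEeLL=4 AACcEeLl=8 AACcEell=4 AACceeLL=2 AACceeLl=4 AACceell=2 AAccEELL=1 AAccEELl=2 AAccEEll=1 AAccEeLL=2 AAccEeLl=4 AAccEell=2 AAcceeLL=1 AAcceeLl=2 AAcceell=1 AaCCEELL=2 AaCCEELl=4 AaCCEEll=2 AaCCEeLL=4 AaCCEeLl=8 AaCCEell=4 AaCCeeLL=2 AaCCeeLl=4 AaCCeell=2 AaCcEELL=4 AaCcEELl=8 AaCcEEll=4 AaCcEeLL=8 AaCcEeLl=16 AaCcEell=8 AaCceeLL=4 AaCceeLl=8 AaCceell=4 AaccEELL=2 AaccEELl=4 AaccEEll=2 AaccEeLL=4 AaccEeLl=8 AaccEell=4 AacceeLL=2 AacceeLl=4 Aacceell=2 aaCCEELL=1 aaCCEELl=2 aaCCEEll=1 aaCCEeLL=2 aaCCEeLl=4 aaCCEell=2 aaCCeeLL=1 aaCCeeLl=2 aaCCeell=1 aaCcEELL=2 aaCcEELl=4 aaCcEEll=2 aaCcEeLL=4 aaCcEeLl=8 aaCcEell=4 aaCceeLL=2 aaCceeLl=4 aaCceell=2 aaccEELL=1 aaccEELl=2 aaccEEll=1 aaccEeLL=2 aaccEeLl=4 aaccEell=2 aacceeLL=1 aacceeLl=2 aacceell=1
aa cc ee ll hits 1/256; gcd=1; 1÷1/256÷1 = 1/256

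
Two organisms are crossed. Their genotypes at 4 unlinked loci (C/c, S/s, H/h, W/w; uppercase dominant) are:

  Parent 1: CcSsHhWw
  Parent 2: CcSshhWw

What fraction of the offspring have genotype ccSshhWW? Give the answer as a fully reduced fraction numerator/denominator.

P(ccSshhWW) = 1/64

CcSsHhWw gametes: CSHW×1, CSHw×1, CShW×1, CShw×1, CsHW×1, CsHw×1, CshW×1, Cshw×1, cSHW×1, cSHw×1, cShW×1, cShw×1, csHW×1, csHw×1, cshW×1, cshw×1
CcSshhWw gametes: CShW×2, CShw×2, CshW×2, Cshw×2, cShW×2, cShw×2, cshW×2, cshw×2
CcSsHhWw×CcSshhWw grid (16·16=256): CCSSHhWW=2 CCSSHhWw=4 CCSSHhww=2 CCSShhWW=2 CCSShhWw=4 CCSShhww=2 CCSsHhWW=4 CCSsHhWw=8 CCSsHhww=4 CCSshhWW=4 CCSshhWw=8 CCSshhww=4 CCssHhWW=2 CCssHhWw=4 CCssHhww=2 CCsshhWW=2 CCsshhWw=4 CCsshhww=2 CcSSHhWW=4 CcSSHhWw=8 CcSSHhww=4 CcSShhWW=4 CcSShhWw=8 CcSShhww=4 CcSsHhWW=8 CcSsHhWw=16 CcSsHhww=8 CcSshhWW=8 CcSshhWw=16 CcSshhww=8 CcssHhWW=4 CcssHhWw=8 CcssHhww=4 CcsshhWW=4 CcsshhWw=8 Ccsshhww=4 ccSSHhWW=2 ccSSHhWw=4 ccSSHhww=2 ccSShhWW=2 ccSShhWw=4 ccSShhww=2 ccSsHhWW=4 ccSsHhWw=8 ccSsHhww=4 ccSshhWW=4 ccSshhWw=8 ccSshhww=4 ccssHhWW=2 ccssHhWw=4 ccssHhww=2 ccsshhWW=2 ccsshhWw=4 ccsshhww=2
ccSshhWW hits 4/256; gcd=4; 4÷4/256÷4 = 1/64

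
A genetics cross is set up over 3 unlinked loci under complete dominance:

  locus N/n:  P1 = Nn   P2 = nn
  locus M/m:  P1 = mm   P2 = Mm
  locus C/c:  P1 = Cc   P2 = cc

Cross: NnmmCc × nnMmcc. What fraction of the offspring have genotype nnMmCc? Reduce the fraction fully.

NnmmCc gametes: NmC×2, Nmc×2, nmC×2, nmc×2
nnMmcc gametes: nMc×4, nmc×4
NnmmCc×nnMmcc grid (8·8=64): NnMmCc=8 NnMmcc=8 NnmmCc=8 Nnmmcc=8 nnMmCc=8 nnMmcc=8 nnmmCc=8 nnmmcc=8
nnMmCc hits 8/64; gcd=8; 8÷8/64÷8 = 1/8

P(nnMmCc) = 1/8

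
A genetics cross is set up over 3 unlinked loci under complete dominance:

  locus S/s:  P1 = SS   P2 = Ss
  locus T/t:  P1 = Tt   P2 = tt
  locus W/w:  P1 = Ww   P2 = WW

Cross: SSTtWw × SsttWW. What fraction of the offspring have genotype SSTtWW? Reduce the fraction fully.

SSTtWw gametes: STW×2, STw×2, StW×2, Stw×2
SsttWW gametes: StW×4, stW×4
SSTtWw×SsttWW grid (8·8=64): SSTtWW=8 SSTtWw=8 SSttWW=8 SSttWw=8 SsTtWW=8 SsTtWw=8 SsttWW=8 SsttWw=8
SSTtWW hits 8/64; gcd=8; 8÷8/64÷8 = 1/8

P(SSTtWW) = 1/8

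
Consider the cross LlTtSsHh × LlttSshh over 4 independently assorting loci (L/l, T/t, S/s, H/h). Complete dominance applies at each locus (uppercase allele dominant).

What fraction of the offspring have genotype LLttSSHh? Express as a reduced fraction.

P(LLttSSHh) = 1/64

LlTtSsHh gametes: LTSH×1, LTSh×1, LTsH×1, LTsh×1, LtSH×1, LtSh×1, LtsH×1, Ltsh×1, lTSH×1, lTSh×1, lTsH×1, lTsh×1, ltSH×1, ltSh×1, ltsH×1, ltsh×1
LlttSshh gametes: LtSh×4, Ltsh×4, ltSh×4, ltsh×4
LlTtSsHh×LlttSshh grid (16·16=256): LLTtSSHh=4 LLTtSShh=4 LLTtSsHh=8 LLTtSshh=8 LLTtssHh=4 LLTtsshh=4 LLttSSHh=4 LLttSShh=4 LLttSsHh=8 LLttSshh=8 LLttssHh=4 LLttsshh=4 LlTtSSHh=8 LlTtSShh=8 LlTtSsHh=16 LlTtSshh=16 LlTtssHh=8 LlTtsshh=8 LlttSSHh=8 LlttSShh=8 LlttSsHh=16 LlttSshh=16 LlttssHh=8 Llttsshh=8 llTtSSHh=4 llTtSShh=4 llTtSsHh=8 llTtSshh=8 llTtssHh=4 llTtsshh=4 llttSSHh=4 llttSShh=4 llttSsHh=8 llttSshh=8 llttssHh=4 llttsshh=4
LLttSSHh hits 4/256; gcd=4; 4÷4/256÷4 = 1/64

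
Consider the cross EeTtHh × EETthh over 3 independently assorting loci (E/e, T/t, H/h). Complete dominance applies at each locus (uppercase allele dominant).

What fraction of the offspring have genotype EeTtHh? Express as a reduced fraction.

P(EeTtHh) = 1/8

EeTtHh gametes: ETH×1, ETh×1, EtH×1, Eth×1, eTH×1, eTh×1, etH×1, eth×1
EETthh gametes: ETh×4, Eth×4
EeTtHh×EETthh grid (8·8=64): EETTHh=4 EETThh=4 EETtHh=8 EETthh=8 EEttHh=4 EEtthh=4 EeTTHh=4 EeTThh=4 EeTtHh=8 EeTthh=8 EettHh=4 Eetthh=4
EeTtHh hits 8/64; gcd=8; 8÷8/64÷8 = 1/8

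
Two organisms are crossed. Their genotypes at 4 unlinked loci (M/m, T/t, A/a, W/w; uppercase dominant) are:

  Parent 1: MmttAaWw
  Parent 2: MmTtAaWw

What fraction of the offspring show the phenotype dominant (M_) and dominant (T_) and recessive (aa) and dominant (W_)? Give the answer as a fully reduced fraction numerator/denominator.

P(M_ T_ aa W_) = 9/128

MmttAaWw gametes: MtAW×2, MtAw×2, MtaW×2, Mtaw×2, mtAW×2, mtAw×2, mtaW×2, mtaw×2
MmTtAaWw gametes: MTAW×1, MTAw×1, MTaW×1, MTaw×1, MtAW×1, MtAw×1, MtaW×1, Mtaw×1, mTAW×1, mTAw×1, mTaW×1, mTaw×1, mtAW×1, mtAw×1, mtaW×1, mtaw×1
MmttAaWw×MmTtAaWw grid (16·16=256): MMTtAAWW=2 MMTtAAWw=4 MMTtAAww=2 MMTtAaWW=4 MMTtAaWw=8 MMTtAaww=4 MMTtaaWW=2 MMTtaaWw=4 MMTtaaww=2 MMttAAWW=2 MMttAAWw=4 MMttAAww=2 MMttAaWW=4 MMttAaWw=8 MMttAaww=4 MMttaaWW=2 MMttaaWw=4 MMttaaww=2 MmTtAAWW=4 MmTtAAWw=8 MmTtAAww=4 MmTtAaWW=8 MmTtAaWw=16 MmTtAaww=8 MmTtaaWW=4 MmTtaaWw=8 MmTtaaww=4 MmttAAWW=4 MmttAAWw=8 MmttAAww=4 MmttAaWW=8 MmttAaWw=16 MmttAaww=8 MmttaaWW=4 MmttaaWw=8 Mmttaaww=4 mmTtAAWW=2 mmTtAAWw=4 mmTtAAww=2 mmTtAaWW=4 mmTtAaWw=8 mmTtAaww=4 mmTtaaWW=2 mmTtaaWw=4 mmTtaaww=2 mmttAAWW=2 mmttAAWw=4 mmttAAww=2 mmttAaWW=4 mmttAaWw=8 mmttAaww=4 mmttaaWW=2 mmttaaWw=4 mmttaaww=2
M_ T_ aa W_ hits 18/256; gcd=2; 18÷2/256÷2 = 9/128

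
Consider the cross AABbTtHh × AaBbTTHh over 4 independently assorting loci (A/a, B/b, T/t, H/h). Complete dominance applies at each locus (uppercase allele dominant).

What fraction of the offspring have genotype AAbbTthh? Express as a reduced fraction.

AABbTtHh gametes: ABTH×2, ABTh×2, ABtH×2, ABth×2, AbTH×2, AbTh×2, AbtH×2, Abth×2
AaBbTTHh gametes: ABTH×2, ABTh×2, AbTH×2, AbTh×2, aBTH×2, aBTh×2, abTH×2, abTh×2
AABbTtHh×AaBbTTHh grid (16·16=256): AABBTTHH=4 AABBTTHh=8 AABBTThh=4 AABBTtHH=4 AABBTtHh=8 AABBTthh=4 AABbTTHH=8 AABbTTHh=16 AABbTThh=8 AABbTtHH=8 AABbTtHh=16 AABbTthh=8 AAbbTTHH=4 AAbbTTHh=8 AAbbTThh=4 AAbbTtHH=4 AAbbTtHh=8 AAbbTthh=4 AaBBTTHH=4 AaBBTTHh=8 AaBBTThh=4 AaBBTtHH=4 AaBBTtHh=8 AaBBTthh=4 AaBbTTHH=8 AaBbTTHh=16 AaBbTThh=8 AaBbTtHH=8 AaBbTtHh=16 AaBbTthh=8 AabbTTHH=4 AabbTTHh=8 AabbTThh=4 AabbTtHH=4 AabbTtHh=8 AabbTthh=4
AAbbTthh hits 4/256; gcd=4; 4÷4/256÷4 = 1/64

P(AAbbTthh) = 1/64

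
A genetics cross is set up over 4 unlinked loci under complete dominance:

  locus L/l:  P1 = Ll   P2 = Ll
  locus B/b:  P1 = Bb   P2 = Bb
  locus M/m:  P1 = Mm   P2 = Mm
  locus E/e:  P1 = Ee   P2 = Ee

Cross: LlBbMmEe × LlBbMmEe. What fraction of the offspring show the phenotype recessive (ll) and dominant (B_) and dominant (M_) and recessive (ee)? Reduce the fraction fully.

P(ll B_ M_ ee) = 9/256

LlBbMmEe gametes: LBME×1, LBMe×1, LBmE×1, LBme×1, LbME×1, LbMe×1, LbmE×1, Lbme×1, lBME×1, lBMe×1, lBmE×1, lBme×1, lbME×1, lbMe×1, lbmE×1, lbme×1
LlBbMmEe gametes: LBME×1, LBMe×1, LBmE×1, LBme×1, LbME×1, LbMe×1, LbmE×1, Lbme×1, lBME×1, lBMe×1, lBmE×1, lBme×1, lbME×1, lbMe×1, lbmE×1, lbme×1
LlBbMmEe×LlBbMmEe grid (16·16=256): LLBBMMEE=1 LLBBMMEe=2 LLBBMMee=1 LLBBMmEE=2 LLBBMmEe=4 LLBBMmee=2 LLBBmmEE=1 LLBBmmEe=2 LLBBmmee=1 LLBbMMEE=2 LLBbMMEe=4 LLBbMMee=2 LLBbMmEE=4 LLBbMmEe=8 LLBbMmee=4 LLBbmmEE=2 LLBbmmEe=4 LLBbmmee=2 LLbbMMEE=1 LLbbMMEe=2 LLbbMMee=1 LLbbMmEE=2 LLbbMmEe=4 LLbbMmee=2 LLbbmmEE=1 LLbbmmEe=2 LLbbmmee=1 LlBBMMEE=2 LlBBMMEe=4 LlBBMMee=2 LlBBMmEE=4 LlBBMmEe=8 LlBBMmee=4 LlBBmmEE=2 LlBBmmEe=4 LlBBmmee=2 LlBbMMEE=4 LlBbMMEe=8 LlBbMMee=4 LlBbMmEE=8 LlBbMmEe=16 LlBbMmee=8 LlBbmmEE=4 LlBbmmEe=8 LlBbmmee=4 LlbbMMEE=2 LlbbMMEe=4 LlbbMMee=2 LlbbMmEE=4 LlbbMmEe=8 LlbbMmee=4 LlbbmmEE=2 LlbbmmEe=4 Llbbmmee=2 llBBMMEE=1 llBBMMEe=2 llBBMMee=1 llBBMmEE=2 llBBMmEe=4 llBBMmee=2 llBBmmEE=1 llBBmmEe=2 llBBmmee=1 llBbMMEE=2 llBbMMEe=4 llBbMMee=2 llBbMmEE=4 llBbMmEe=8 llBbMmee=4 llBbmmEE=2 llBbmmEe=4 llBbmmee=2 llbbMMEE=1 llbbMMEe=2 llbbMMee=1 llbbMmEE=2 llbbMmEe=4 llbbMmee=2 llbbmmEE=1 llbbmmEe=2 llbbmmee=1
ll B_ M_ ee hits 9/256; gcd=1; 9÷1/256÷1 = 9/256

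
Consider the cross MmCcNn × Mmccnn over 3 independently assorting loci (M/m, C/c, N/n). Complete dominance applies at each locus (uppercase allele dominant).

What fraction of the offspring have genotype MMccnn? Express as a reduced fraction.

P(MMccnn) = 1/16

MmCcNn gametes: MCN×1, MCn×1, McN×1, Mcn×1, mCN×1, mCn×1, mcN×1, mcn×1
Mmccnn gametes: Mcn×4, mcn×4
MmCcNn×Mmccnn grid (8·8=64): MMCcNn=4 MMCcnn=4 MMccNn=4 MMccnn=4 MmCcNn=8 MmCcnn=8 MmccNn=8 Mmccnn=8 mmCcNn=4 mmCcnn=4 mmccNn=4 mmccnn=4
MMccnn hits 4/64; gcd=4; 4÷4/64÷4 = 1/16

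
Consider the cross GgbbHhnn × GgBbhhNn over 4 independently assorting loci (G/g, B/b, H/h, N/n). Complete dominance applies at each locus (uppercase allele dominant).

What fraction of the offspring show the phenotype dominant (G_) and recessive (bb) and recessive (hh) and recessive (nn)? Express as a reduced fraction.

GgbbHhnn gametes: GbHn×4, Gbhn×4, gbHn×4, gbhn×4
GgBbhhNn gametes: GBhN×2, GBhn×2, GbhN×2, Gbhn×2, gBhN×2, gBhn×2, gbhN×2, gbhn×2
GgbbHhnn×GgBbhhNn grid (16·16=256): GGBbHhNn=8 GGBbHhnn=8 GGBbhhNn=8 GGBbhhnn=8 GGbbHhNn=8 GGbbHhnn=8 GGbbhhNn=8 GGbbhhnn=8 GgBbHhNn=16 GgBbHhnn=16 GgBbhhNn=16 GgBbhhnn=16 GgbbHhNn=16 GgbbHhnn=16 GgbbhhNn=16 Ggbbhhnn=16 ggBbHhNn=8 ggBbHhnn=8 ggBbhhNn=8 ggBbhhnn=8 ggbbHhNn=8 ggbbHhnn=8 ggbbhhNn=8 ggbbhhnn=8
G_ bb hh nn hits 24/256; gcd=8; 24÷8/256÷8 = 3/32

P(G_ bb hh nn) = 3/32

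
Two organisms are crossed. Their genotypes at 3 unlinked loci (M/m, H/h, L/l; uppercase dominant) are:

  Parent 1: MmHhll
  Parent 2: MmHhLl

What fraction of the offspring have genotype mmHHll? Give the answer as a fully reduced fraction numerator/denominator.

P(mmHHll) = 1/32

MmHhll gametes: MHl×2, Mhl×2, mHl×2, mhl×2
MmHhLl gametes: MHL×1, MHl×1, MhL×1, Mhl×1, mHL×1, mHl×1, mhL×1, mhl×1
MmHhll×MmHhLl grid (8·8=64): MMHHLl=2 MMHHll=2 MMHhLl=4 MMHhll=4 MMhhLl=2 MMhhll=2 MmHHLl=4 MmHHll=4 MmHhLl=8 MmHhll=8 MmhhLl=4 Mmhhll=4 mmHHLl=2 mmHHll=2 mmHhLl=4 mmHhll=4 mmhhLl=2 mmhhll=2
mmHHll hits 2/64; gcd=2; 2÷2/64÷2 = 1/32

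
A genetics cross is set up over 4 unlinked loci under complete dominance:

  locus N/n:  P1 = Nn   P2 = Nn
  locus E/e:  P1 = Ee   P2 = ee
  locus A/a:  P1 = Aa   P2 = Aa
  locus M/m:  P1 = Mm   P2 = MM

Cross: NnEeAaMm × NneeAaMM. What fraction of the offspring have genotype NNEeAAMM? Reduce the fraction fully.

NnEeAaMm gametes: NEAM×1, NEAm×1, NEaM×1, NEam×1, NeAM×1, NeAm×1, NeaM×1, Neam×1, nEAM×1, nEAm×1, nEaM×1, nEam×1, neAM×1, neAm×1, neaM×1, neam×1
NneeAaMM gametes: NeAM×4, NeaM×4, neAM×4, neaM×4
NnEeAaMm×NneeAaMM grid (16·16=256): NNEeAAMM=4 NNEeAAMm=4 NNEeAaMM=8 NNEeAaMm=8 NNEeaaMM=4 NNEeaaMm=4 NNeeAAMM=4 NNeeAAMm=4 NNeeAaMM=8 NNeeAaMm=8 NNeeaaMM=4 NNeeaaMm=4 NnEeAAMM=8 NnEeAAMm=8 NnEeAaMM=16 NnEeAaMm=16 NnEeaaMM=8 NnEeaaMm=8 NneeAAMM=8 NneeAAMm=8 NneeAaMM=16 NneeAaMm=16 NneeaaMM=8 NneeaaMm=8 nnEeAAMM=4 nnEeAAMm=4 nnEeAaMM=8 nnEeAaMm=8 nnEeaaMM=4 nnEeaaMm=4 nneeAAMM=4 nneeAAMm=4 nneeAaMM=8 nneeAaMm=8 nneeaaMM=4 nneeaaMm=4
NNEeAAMM hits 4/256; gcd=4; 4÷4/256÷4 = 1/64

P(NNEeAAMM) = 1/64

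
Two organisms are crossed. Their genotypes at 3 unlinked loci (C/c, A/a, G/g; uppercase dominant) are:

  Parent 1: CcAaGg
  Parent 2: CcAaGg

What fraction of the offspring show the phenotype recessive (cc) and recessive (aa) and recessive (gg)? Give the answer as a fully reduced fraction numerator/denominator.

P(cc aa gg) = 1/64

CcAaGg gametes: CAG×1, CAg×1, CaG×1, Cag×1, cAG×1, cAg×1, caG×1, cag×1
CcAaGg gametes: CAG×1, CAg×1, CaG×1, Cag×1, cAG×1, cAg×1, caG×1, cag×1
CcAaGg×CcAaGg grid (8·8=64): CCAAGG=1 CCAAGg=2 CCAAgg=1 CCAaGG=2 CCAaGg=4 CCAagg=2 CCaaGG=1 CCaaGg=2 CCaagg=1 CcAAGG=2 CcAAGg=4 CcAAgg=2 CcAaGG=4 CcAaGg=8 CcAagg=4 CcaaGG=2 CcaaGg=4 Ccaagg=2 ccAAGG=1 ccAAGg=2 ccAAgg=1 ccAaGG=2 ccAaGg=4 ccAagg=2 ccaaGG=1 ccaaGg=2 ccaagg=1
cc aa gg hits 1/64; gcd=1; 1÷1/64÷1 = 1/64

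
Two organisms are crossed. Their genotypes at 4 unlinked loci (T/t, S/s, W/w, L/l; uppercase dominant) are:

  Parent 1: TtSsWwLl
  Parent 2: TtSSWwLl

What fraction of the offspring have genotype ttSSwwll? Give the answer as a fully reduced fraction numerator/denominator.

P(ttSSwwll) = 1/128

TtSsWwLl gametes: TSWL×1, TSWl×1, TSwL×1, TSwl×1, TsWL×1, TsWl×1, TswL×1, Tswl×1, tSWL×1, tSWl×1, tSwL×1, tSwl×1, tsWL×1, tsWl×1, tswL×1, tswl×1
TtSSWwLl gametes: TSWL×2, TSWl×2, TSwL×2, TSwl×2, tSWL×2, tSWl×2, tSwL×2, tSwl×2
TtSsWwLl×TtSSWwLl grid (16·16=256): TTSSWWLL=2 TTSSWWLl=4 TTSSWWll=2 TTSSWwLL=4 TTSSWwLl=8 TTSSWwll=4 TTSSwwLL=2 TTSSwwLl=4 TTSSwwll=2 TTSsWWLL=2 TTSsWWLl=4 TTSsWWll=2 TTSsWwLL=4 TTSsWwLl=8 TTSsWwll=4 TTSswwLL=2 TTSswwLl=4 TTSswwll=2 TtSSWWLL=4 TtSSWWLl=8 TtSSWWll=4 TtSSWwLL=8 TtSSWwLl=16 TtSSWwll=8 TtSSwwLL=4 TtSSwwLl=8 TtSSwwll=4 TtSsWWLL=4 TtSsWWLl=8 TtSsWWll=4 TtSsWwLL=8 TtSsWwLl=16 TtSsWwll=8 TtSswwLL=4 TtSswwLl=8 TtSswwll=4 ttSSWWLL=2 ttSSWWLl=4 ttSSWWll=2 ttSSWwLL=4 ttSSWwLl=8 ttSSWwll=4 ttSSwwLL=2 ttSSwwLl=4 ttSSwwll=2 ttSsWWLL=2 ttSsWWLl=4 ttSsWWll=2 ttSsWwLL=4 ttSsWwLl=8 ttSsWwll=4 ttSswwLL=2 ttSswwLl=4 ttSswwll=2
ttSSwwll hits 2/256; gcd=2; 2÷2/256÷2 = 1/128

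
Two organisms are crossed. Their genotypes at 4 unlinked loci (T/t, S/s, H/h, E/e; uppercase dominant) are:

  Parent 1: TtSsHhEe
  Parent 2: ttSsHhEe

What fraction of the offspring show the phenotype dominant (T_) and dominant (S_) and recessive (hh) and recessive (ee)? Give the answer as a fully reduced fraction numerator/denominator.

TtSsHhEe gametes: TSHE×1, TSHe×1, TShE×1, TShe×1, TsHE×1, TsHe×1, TshE×1, Tshe×1, tSHE×1, tSHe×1, tShE×1, tShe×1, tsHE×1, tsHe×1, tshE×1, tshe×1
ttSsHhEe gametes: tSHE×2, tSHe×2, tShE×2, tShe×2, tsHE×2, tsHe×2, tshE×2, tshe×2
TtSsHhEe×ttSsHhEe grid (16·16=256): TtSSHHEE=2 TtSSHHEe=4 TtSSHHee=2 TtSSHhEE=4 TtSSHhEe=8 TtSSHhee=4 TtSShhEE=2 TtSShhEe=4 TtSShhee=2 TtSsHHEE=4 TtSsHHEe=8 TtSsHHee=4 TtSsHhEE=8 TtSsHhEe=16 TtSsHhee=8 TtSshhEE=4 TtSshhEe=8 TtSshhee=4 TtssHHEE=2 TtssHHEe=4 TtssHHee=2 TtssHhEE=4 TtssHhEe=8 TtssHhee=4 TtsshhEE=2 TtsshhEe=4 Ttsshhee=2 ttSSHHEE=2 ttSSHHEe=4 ttSSHHee=2 ttSSHhEE=4 ttSSHhEe=8 ttSSHhee=4 ttSShhEE=2 ttSShhEe=4 ttSShhee=2 ttSsHHEE=4 ttSsHHEe=8 ttSsHHee=4 ttSsHhEE=8 ttSsHhEe=16 ttSsHhee=8 ttSshhEE=4 ttSshhEe=8 ttSshhee=4 ttssHHEE=2 ttssHHEe=4 ttssHHee=2 ttssHhEE=4 ttssHhEe=8 ttssHhee=4 ttsshhEE=2 ttsshhEe=4 ttsshhee=2
T_ S_ hh ee hits 6/256; gcd=2; 6÷2/256÷2 = 3/128

P(T_ S_ hh ee) = 3/128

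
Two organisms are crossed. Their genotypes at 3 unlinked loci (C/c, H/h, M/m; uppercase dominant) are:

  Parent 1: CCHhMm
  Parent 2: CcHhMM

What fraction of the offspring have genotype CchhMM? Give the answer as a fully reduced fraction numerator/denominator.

P(CchhMM) = 1/16

CCHhMm gametes: CHM×2, CHm×2, ChM×2, Chm×2
CcHhMM gametes: CHM×2, ChM×2, cHM×2, chM×2
CCHhMm×CcHhMM grid (8·8=64): CCHHMM=4 CCHHMm=4 CCHhMM=8 CCHhMm=8 CChhMM=4 CChhMm=4 CcHHMM=4 CcHHMm=4 CcHhMM=8 CcHhMm=8 CchhMM=4 CchhMm=4
CchhMM hits 4/64; gcd=4; 4÷4/64÷4 = 1/16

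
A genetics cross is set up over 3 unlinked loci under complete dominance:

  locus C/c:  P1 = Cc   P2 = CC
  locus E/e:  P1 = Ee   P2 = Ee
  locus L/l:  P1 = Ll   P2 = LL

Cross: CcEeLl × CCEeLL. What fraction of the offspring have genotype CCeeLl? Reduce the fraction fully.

P(CCeeLl) = 1/16

CcEeLl gametes: CEL×1, CEl×1, CeL×1, Cel×1, cEL×1, cEl×1, ceL×1, cel×1
CCEeLL gametes: CEL×4, CeL×4
CcEeLl×CCEeLL grid (8·8=64): CCEELL=4 CCEELl=4 CCEeLL=8 CCEeLl=8 CCeeLL=4 CCeeLl=4 CcEELL=4 CcEELl=4 CcEeLL=8 CcEeLl=8 CceeLL=4 CceeLl=4
CCeeLl hits 4/64; gcd=4; 4÷4/64÷4 = 1/16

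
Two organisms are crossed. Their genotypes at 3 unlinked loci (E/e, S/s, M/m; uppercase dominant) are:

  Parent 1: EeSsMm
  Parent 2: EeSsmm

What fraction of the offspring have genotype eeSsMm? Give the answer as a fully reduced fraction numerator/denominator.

P(eeSsMm) = 1/16

EeSsMm gametes: ESM×1, ESm×1, EsM×1, Esm×1, eSM×1, eSm×1, esM×1, esm×1
EeSsmm gametes: ESm×2, Esm×2, eSm×2, esm×2
EeSsMm×EeSsmm grid (8·8=64): EESSMm=2 EESSmm=2 EESsMm=4 EESsmm=4 EEssMm=2 EEssmm=2 EeSSMm=4 EeSSmm=4 EeSsMm=8 EeSsmm=8 EessMm=4 Eessmm=4 eeSSMm=2 eeSSmm=2 eeSsMm=4 eeSsmm=4 eessMm=2 eessmm=2
eeSsMm hits 4/64; gcd=4; 4÷4/64÷4 = 1/16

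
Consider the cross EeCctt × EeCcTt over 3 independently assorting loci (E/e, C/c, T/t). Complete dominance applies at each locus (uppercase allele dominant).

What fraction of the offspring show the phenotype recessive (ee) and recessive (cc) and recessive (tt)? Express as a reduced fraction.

EeCctt gametes: ECt×2, Ect×2, eCt×2, ect×2
EeCcTt gametes: ECT×1, ECt×1, EcT×1, Ect×1, eCT×1, eCt×1, ecT×1, ect×1
EeCctt×EeCcTt grid (8·8=64): EECCTt=2 EECCtt=2 EECcTt=4 EECctt=4 EEccTt=2 EEcctt=2 EeCCTt=4 EeCCtt=4 EeCcTt=8 EeCctt=8 EeccTt=4 Eecctt=4 eeCCTt=2 eeCCtt=2 eeCcTt=4 eeCctt=4 eeccTt=2 eecctt=2
ee cc tt hits 2/64; gcd=2; 2÷2/64÷2 = 1/32

P(ee cc tt) = 1/32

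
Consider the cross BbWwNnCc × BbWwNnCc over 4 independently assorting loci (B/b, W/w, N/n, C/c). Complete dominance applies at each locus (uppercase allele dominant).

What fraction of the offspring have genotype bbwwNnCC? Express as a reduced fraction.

BbWwNnCc gametes: BWNC×1, BWNc×1, BWnC×1, BWnc×1, BwNC×1, BwNc×1, BwnC×1, Bwnc×1, bWNC×1, bWNc×1, bWnC×1, bWnc×1, bwNC×1, bwNc×1, bwnC×1, bwnc×1
BbWwNnCc gametes: BWNC×1, BWNc×1, BWnC×1, BWnc×1, BwNC×1, BwNc×1, BwnC×1, Bwnc×1, bWNC×1, bWNc×1, bWnC×1, bWnc×1, bwNC×1, bwNc×1, bwnC×1, bwnc×1
BbWwNnCc×BbWwNnCc grid (16·16=256): BBWWNNCC=1 BBWWNNCc=2 BBWWNNcc=1 BBWWNnCC=2 BBWWNnCc=4 BBWWNncc=2 BBWWnnCC=1 BBWWnnCc=2 BBWWnncc=1 BBWwNNCC=2 BBWwNNCc=4 BBWwNNcc=2 BBWwNnCC=4 BBWwNnCc=8 BBWwNncc=4 BBWwnnCC=2 BBWwnnCc=4 BBWwnncc=2 BBwwNNCC=1 BBwwNNCc=2 BBwwNNcc=1 BBwwNnCC=2 BBwwNnCc=4 BBwwNncc=2 BBwwnnCC=1 BBwwnnCc=2 BBwwnncc=1 BbWWNNCC=2 BbWWNNCc=4 BbWWNNcc=2 BbWWNnCC=4 BbWWNnCc=8 BbWWNncc=4 BbWWnnCC=2 BbWWnnCc=4 BbWWnncc=2 BbWwNNCC=4 BbWwNNCc=8 BbWwNNcc=4 BbWwNnCC=8 BbWwNnCc=16 BbWwNncc=8 BbWwnnCC=4 BbWwnnCc=8 BbWwnncc=4 BbwwNNCC=2 BbwwNNCc=4 BbwwNNcc=2 BbwwNnCC=4 BbwwNnCc=8 BbwwNncc=4 BbwwnnCC=2 BbwwnnCc=4 Bbwwnncc=2 bbWWNNCC=1 bbWWNNCc=2 bbWWNNcc=1 bbWWNnCC=2 bbWWNnCc=4 bbWWNncc=2 bbWWnnCC=1 bbWWnnCc=2 bbWWnncc=1 bbWwNNCC=2 bbWwNNCc=4 bbWwNNcc=2 bbWwNnCC=4 bbWwNnCc=8 bbWwNncc=4 bbWwnnCC=2 bbWwnnCc=4 bbWwnncc=2 bbwwNNCC=1 bbwwNNCc=2 bbwwNNcc=1 bbwwNnCC=2 bbwwNnCc=4 bbwwNncc=2 bbwwnnCC=1 bbwwnnCc=2 bbwwnncc=1
bbwwNnCC hits 2/256; gcd=2; 2÷2/256÷2 = 1/128

P(bbwwNnCC) = 1/128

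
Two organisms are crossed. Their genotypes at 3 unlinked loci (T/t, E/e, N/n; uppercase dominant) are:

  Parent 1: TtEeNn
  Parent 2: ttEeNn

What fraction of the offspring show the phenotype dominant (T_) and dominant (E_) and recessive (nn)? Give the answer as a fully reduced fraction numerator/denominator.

TtEeNn gametes: TEN×1, TEn×1, TeN×1, Ten×1, tEN×1, tEn×1, teN×1, ten×1
ttEeNn gametes: tEN×2, tEn×2, teN×2, ten×2
TtEeNn×ttEeNn grid (8·8=64): TtEENN=2 TtEENn=4 TtEEnn=2 TtEeNN=4 TtEeNn=8 TtEenn=4 TteeNN=2 TteeNn=4 Tteenn=2 ttEENN=2 ttEENn=4 ttEEnn=2 ttEeNN=4 ttEeNn=8 ttEenn=4 tteeNN=2 tteeNn=4 tteenn=2
T_ E_ nn hits 6/64; gcd=2; 6÷2/64÷2 = 3/32

P(T_ E_ nn) = 3/32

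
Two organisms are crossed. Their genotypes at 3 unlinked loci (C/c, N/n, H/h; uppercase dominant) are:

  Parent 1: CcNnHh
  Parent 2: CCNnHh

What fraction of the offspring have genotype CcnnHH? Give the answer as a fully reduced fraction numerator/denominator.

CcNnHh gametes: CNH×1, CNh×1, CnH×1, Cnh×1, cNH×1, cNh×1, cnH×1, cnh×1
CCNnHh gametes: CNH×2, CNh×2, CnH×2, Cnh×2
CcNnHh×CCNnHh grid (8·8=64): CCNNHH=2 CCNNHh=4 CCNNhh=2 CCNnHH=4 CCNnHh=8 CCNnhh=4 CCnnHH=2 CCnnHh=4 CCnnhh=2 CcNNHH=2 CcNNHh=4 CcNNhh=2 CcNnHH=4 CcNnHh=8 CcNnhh=4 CcnnHH=2 CcnnHh=4 Ccnnhh=2
CcnnHH hits 2/64; gcd=2; 2÷2/64÷2 = 1/32

P(CcnnHH) = 1/32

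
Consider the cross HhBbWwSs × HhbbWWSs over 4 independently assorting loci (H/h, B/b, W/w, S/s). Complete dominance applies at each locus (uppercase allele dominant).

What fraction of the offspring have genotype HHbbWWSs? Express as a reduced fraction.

P(HHbbWWSs) = 1/32

HhBbWwSs gametes: HBWS×1, HBWs×1, HBwS×1, HBws×1, HbWS×1, HbWs×1, HbwS×1, Hbws×1, hBWS×1, hBWs×1, hBwS×1, hBws×1, hbWS×1, hbWs×1, hbwS×1, hbws×1
HhbbWWSs gametes: HbWS×4, HbWs×4, hbWS×4, hbWs×4
HhBbWwSs×HhbbWWSs grid (16·16=256): HHBbWWSS=4 HHBbWWSs=8 HHBbWWss=4 HHBbWwSS=4 HHBbWwSs=8 HHBbWwss=4 HHbbWWSS=4 HHbbWWSs=8 HHbbWWss=4 HHbbWwSS=4 HHbbWwSs=8 HHbbWwss=4 HhBbWWSS=8 HhBbWWSs=16 HhBbWWss=8 HhBbWwSS=8 HhBbWwSs=16 HhBbWwss=8 HhbbWWSS=8 HhbbWWSs=16 HhbbWWss=8 HhbbWwSS=8 HhbbWwSs=16 HhbbWwss=8 hhBbWWSS=4 hhBbWWSs=8 hhBbWWss=4 hhBbWwSS=4 hhBbWwSs=8 hhBbWwss=4 hhbbWWSS=4 hhbbWWSs=8 hhbbWWss=4 hhbbWwSS=4 hhbbWwSs=8 hhbbWwss=4
HHbbWWSs hits 8/256; gcd=8; 8÷8/256÷8 = 1/32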